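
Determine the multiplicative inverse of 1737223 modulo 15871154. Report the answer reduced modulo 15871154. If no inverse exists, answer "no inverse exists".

Apply the Euclidean algorithm to 15871154 and 1737223:
15871154 = 9·1737223 + 236147
1737223 = 7·236147 + 84194
236147 = 2·84194 + 67759
84194 = 1·67759 + 16435
67759 = 4·16435 + 2019
16435 = 8·2019 + 283
2019 = 7·283 + 38
283 = 7·38 + 17
38 = 2·17 + 4
17 = 4·4 + 1
4 = 4·1 + 0
gcd = 1, so the inverse exists. Back-substitute:
1 = 17 − 4·4
1 = −4·38 + 9·17
1 = 9·283 − 67·38
1 = −67·2019 + 478·283
1 = 478·16435 − 3891·2019
1 = −3891·67759 + 16042·16435
1 = 16042·84194 − 19933·67759
1 = −19933·236147 + 55908·84194
1 = 55908·1737223 − 411289·236147
1 = −411289·15871154 + 3757509·1737223
So 1737223·3757509 ≡ 1 (mod 15871154).

3757509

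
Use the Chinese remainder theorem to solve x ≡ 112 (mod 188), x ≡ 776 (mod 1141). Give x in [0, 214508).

Write x = 112 + 188·k. Then 188·k ≡ 776 − 112 ≡ 664 (mod 1141).
Need 188⁻¹ mod 1141. Extended Euclid on (1141, 188):
1141 = 6*188 + 13
188 = 14*13 + 6
13 = 2*6 + 1
6 = 6*1 + 0
Back-substitute:
1 = 13 − 2·6
1 = −2·188 + 29·13
1 = 29·1141 − 176·188
188⁻¹ ≡ 965 (mod 1141), so k ≡ 965·664 ≡ 659 (mod 1141).
x = 112 + 188·659 = 124004.

124004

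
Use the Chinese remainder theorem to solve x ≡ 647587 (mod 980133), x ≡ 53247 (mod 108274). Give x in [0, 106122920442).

Write x = 647587 + 980133·k. Then 980133·k ≡ 53247 − 647587 ≡ 55304 (mod 108274).
Need 980133⁻¹ mod 108274. Extended Euclid on (108274, 5667):
108274 = 19×5667 + 601
5667 = 9×601 + 258
601 = 2×258 + 85
258 = 3×85 + 3
85 = 28×3 + 1
3 = 3×1 + 0
Back-substitute:
1 = 85 − 28·3
1 = −28·258 + 85·85
1 = 85·601 − 198·258
1 = −198·5667 + 1867·601
1 = 1867·108274 − 35671·5667
980133⁻¹ ≡ 72603 (mod 108274), so k ≡ 72603·55304 ≡ 3296 (mod 108274).
x = 647587 + 980133·3296 = 3231165955.

3231165955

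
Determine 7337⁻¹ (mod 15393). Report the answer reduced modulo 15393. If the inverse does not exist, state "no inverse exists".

4817

Extended Euclidean algorithm:
15393 = 2·7337 + 719
7337 = 10·719 + 147
719 = 4·147 + 131
147 = 1·131 + 16
131 = 8·16 + 3
16 = 5·3 + 1
3 = 3·1 + 0
The gcd is 1. Working backward:
1 = 16 − 5·3
1 = −5·131 + 41·16
1 = 41·147 − 46·131
1 = −46·719 + 225·147
1 = 225·7337 − 2296·719
1 = −2296·15393 + 4817·7337
So 7337·4817 ≡ 1 (mod 15393).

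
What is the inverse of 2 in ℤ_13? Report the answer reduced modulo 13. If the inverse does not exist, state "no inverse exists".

7

Apply the Euclidean algorithm to 13 and 2:
13 = 6·2 + 1
2 = 2·1 + 0
The gcd is 1. Working backward:
1 = 13 − 6·2
Hence 2⁻¹ ≡ -6 ≡ 7 (mod 13).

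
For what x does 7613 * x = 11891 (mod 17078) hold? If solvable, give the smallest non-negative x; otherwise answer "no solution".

First find gcd(7613, 17078):
17078 = 2×7613 + 1852
7613 = 4×1852 + 205
1852 = 9×205 + 7
205 = 29×7 + 2
7 = 3×2 + 1
2 = 2×1 + 0
gcd = 1, so a unique solution mod 17078 exists.
Back-substitute for the Bézout coefficients:
1 = 7 − 3·2
1 = −3·205 + 88·7
1 = 88·1852 − 795·205
1 = −795·7613 + 3268·1852
1 = 3268·17078 − 7331·7613
So 7613·(-7331) ≡ 1 (mod 17078), giving 7613⁻¹ ≡ 9747.
x ≡ 7613⁻¹·11891 ≡ 9747·11891 ≡ 10269 (mod 17078).

10269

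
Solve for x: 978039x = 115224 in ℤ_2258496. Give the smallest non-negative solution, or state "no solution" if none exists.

gcd(978039, 2258496):
2258496 = 2×978039 + 302418
978039 = 3×302418 + 70785
302418 = 4×70785 + 19278
70785 = 3×19278 + 12951
19278 = 1×12951 + 6327
12951 = 2×6327 + 297
6327 = 21×297 + 90
297 = 3×90 + 27
90 = 3×27 + 9
27 = 3×9 + 0
gcd = 9, but 9 ∤ 115224, so the congruence has no solution.

no solution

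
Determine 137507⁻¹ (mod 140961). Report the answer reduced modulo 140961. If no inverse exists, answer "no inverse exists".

Apply the Euclidean algorithm to 140961 and 137507:
140961 = 1*137507 + 3454
137507 = 39*3454 + 2801
3454 = 1*2801 + 653
2801 = 4*653 + 189
653 = 3*189 + 86
189 = 2*86 + 17
86 = 5*17 + 1
17 = 17*1 + 0
The gcd is 1. Working backward:
1 = 86 − 5·17
1 = −5·189 + 11·86
1 = 11·653 − 38·189
1 = −38·2801 + 163·653
1 = 163·3454 − 201·2801
1 = −201·137507 + 8002·3454
1 = 8002·140961 − 8203·137507
So 137507·(-8203) ≡ 1 (mod 140961), and -8203 ≡ 132758 (mod 140961).

132758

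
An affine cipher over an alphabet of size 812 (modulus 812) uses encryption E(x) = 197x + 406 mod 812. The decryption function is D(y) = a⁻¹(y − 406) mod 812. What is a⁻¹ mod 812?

169

gcd(812, 197) by repeated division:
812 = 4*197 + 24
197 = 8*24 + 5
24 = 4*5 + 4
5 = 1*4 + 1
4 = 4*1 + 0
gcd = 1, so the inverse exists. Back-substitute:
1 = 5 − 4
1 = −24 + 5·5
1 = 5·197 − 41·24
1 = −41·812 + 169·197
So 197·169 ≡ 1 (mod 812).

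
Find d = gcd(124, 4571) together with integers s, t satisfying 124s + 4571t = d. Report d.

1

Apply Euclid's algorithm to 4571 and 124:
4571 = 36*124 + 107
124 = 1*107 + 17
107 = 6*17 + 5
17 = 3*5 + 2
5 = 2*2 + 1
2 = 2*1 + 0
gcd(124, 4571) = 1.
Express as a combination:
1 = 5 − 2·2
1 = −2·17 + 7·5
1 = 7·107 − 44·17
1 = −44·124 + 51·107
1 = 51·4571 − 1880·124
So 1 = (51)·4571 + (-1880)·124.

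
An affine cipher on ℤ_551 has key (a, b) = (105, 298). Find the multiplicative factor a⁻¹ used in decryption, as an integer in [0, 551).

21

Apply the Euclidean algorithm to 551 and 105:
551 = 5*105 + 26
105 = 4*26 + 1
26 = 26*1 + 0
Since gcd(105, 551) = 1, back-substitute to write 1 as a combination:
1 = 105 − 4·26
1 = −4·551 + 21·105
So 105·21 ≡ 1 (mod 551).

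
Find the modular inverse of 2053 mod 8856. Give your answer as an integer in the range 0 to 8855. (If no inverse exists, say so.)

2269

Run Euclid on (8856, 2053):
8856 = 4·2053 + 644
2053 = 3·644 + 121
644 = 5·121 + 39
121 = 3·39 + 4
39 = 9·4 + 3
4 = 1·3 + 1
3 = 3·1 + 0
Since gcd(2053, 8856) = 1, back-substitute to write 1 as a combination:
1 = 4 − 3
1 = −39 + 10·4
1 = 10·121 − 31·39
1 = −31·644 + 165·121
1 = 165·2053 − 526·644
1 = −526·8856 + 2269·2053
So 2053·2269 ≡ 1 (mod 8856).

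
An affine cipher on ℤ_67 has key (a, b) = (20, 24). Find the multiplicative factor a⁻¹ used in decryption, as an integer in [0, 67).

Extended Euclidean algorithm:
67 = 3×20 + 7
20 = 2×7 + 6
7 = 1×6 + 1
6 = 6×1 + 0
gcd = 1, so the inverse exists. Back-substitute:
1 = 7 − 6
1 = −20 + 3·7
1 = 3·67 − 10·20
Hence 20⁻¹ ≡ -10 ≡ 57 (mod 67).

57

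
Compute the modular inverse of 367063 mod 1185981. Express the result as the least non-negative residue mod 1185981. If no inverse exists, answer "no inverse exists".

846364

Extended Euclidean algorithm:
1185981 = 3·367063 + 84792
367063 = 4·84792 + 27895
84792 = 3·27895 + 1107
27895 = 25·1107 + 220
1107 = 5·220 + 7
220 = 31·7 + 3
7 = 2·3 + 1
3 = 3·1 + 0
gcd = 1, so the inverse exists. Back-substitute:
1 = 7 − 2·3
1 = −2·220 + 63·7
1 = 63·1107 − 317·220
1 = −317·27895 + 7988·1107
1 = 7988·84792 − 24281·27895
1 = −24281·367063 + 105112·84792
1 = 105112·1185981 − 339617·367063
Thus 367063·(-339617) ≡ 1 (mod 1185981); reducing, -339617 mod 1185981 = 846364.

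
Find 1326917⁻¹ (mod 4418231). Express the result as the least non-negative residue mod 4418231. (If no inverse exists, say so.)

gcd(4418231, 1326917) by repeated division:
4418231 = 3·1326917 + 437480
1326917 = 3·437480 + 14477
437480 = 30·14477 + 3170
14477 = 4·3170 + 1797
3170 = 1·1797 + 1373
1797 = 1·1373 + 424
1373 = 3·424 + 101
424 = 4·101 + 20
101 = 5·20 + 1
20 = 20·1 + 0
Since gcd(1326917, 4418231) = 1, back-substitute to write 1 as a combination:
1 = 101 − 5·20
1 = −5·424 + 21·101
1 = 21·1373 − 68·424
1 = −68·1797 + 89·1373
1 = 89·3170 − 157·1797
1 = −157·14477 + 717·3170
1 = 717·437480 − 21667·14477
1 = −21667·1326917 + 65718·437480
1 = 65718·4418231 − 218821·1326917
Thus 1326917·(-218821) ≡ 1 (mod 4418231); reducing, -218821 mod 4418231 = 4199410.

4199410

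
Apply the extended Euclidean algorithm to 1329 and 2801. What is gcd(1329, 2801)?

1

Apply Euclid's algorithm to 2801 and 1329:
2801 = 2*1329 + 143
1329 = 9*143 + 42
143 = 3*42 + 17
42 = 2*17 + 8
17 = 2*8 + 1
8 = 8*1 + 0
gcd(1329, 2801) = 1.
Working backward:
1 = 17 − 2·8
1 = −2·42 + 5·17
1 = 5·143 − 17·42
1 = −17·1329 + 158·143
1 = 158·2801 − 333·1329
So 1 = (158)·2801 + (-333)·1329.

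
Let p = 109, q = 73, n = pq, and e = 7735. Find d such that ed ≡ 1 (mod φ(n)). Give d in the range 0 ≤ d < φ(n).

7207

φ(n) = (p−1)(q−1) = 108·72 = 7776.
Need d with 7735·d ≡ 1 (mod 7776). Apply the extended Euclidean algorithm:
7776 = 1×7735 + 41
7735 = 188×41 + 27
41 = 1×27 + 14
27 = 1×14 + 13
14 = 1×13 + 1
13 = 13×1 + 0
Back-substitute:
1 = 14 − 13
1 = −27 + 2·14
1 = 2·41 − 3·27
1 = −3·7735 + 566·41
1 = 566·7776 − 569·7735
So 7735·(-569) ≡ 1 (mod 7776), hence d ≡ -569 ≡ 7207 (mod 7776).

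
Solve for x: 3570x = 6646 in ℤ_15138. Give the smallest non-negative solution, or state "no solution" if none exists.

no solution

gcd(3570, 15138):
15138 = 4*3570 + 858
3570 = 4*858 + 138
858 = 6*138 + 30
138 = 4*30 + 18
30 = 1*18 + 12
18 = 1*12 + 6
12 = 2*6 + 0
gcd = 6, but 6 ∤ 6646, so the congruence has no solution.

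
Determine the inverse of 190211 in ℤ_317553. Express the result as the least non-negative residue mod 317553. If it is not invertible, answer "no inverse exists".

gcd(317553, 190211) by repeated division:
317553 = 1×190211 + 127342
190211 = 1×127342 + 62869
127342 = 2×62869 + 1604
62869 = 39×1604 + 313
1604 = 5×313 + 39
313 = 8×39 + 1
39 = 39×1 + 0
The gcd is 1. Working backward:
1 = 313 − 8·39
1 = −8·1604 + 41·313
1 = 41·62869 − 1607·1604
1 = −1607·127342 + 3255·62869
1 = 3255·190211 − 4862·127342
1 = −4862·317553 + 8117·190211
So 190211·8117 ≡ 1 (mod 317553).

8117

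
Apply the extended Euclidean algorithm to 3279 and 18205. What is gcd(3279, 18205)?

Apply Euclid's algorithm to 18205 and 3279:
18205 = 5×3279 + 1810
3279 = 1×1810 + 1469
1810 = 1×1469 + 341
1469 = 4×341 + 105
341 = 3×105 + 26
105 = 4×26 + 1
26 = 26×1 + 0
gcd(3279, 18205) = 1.
Working backward:
1 = 105 − 4·26
1 = −4·341 + 13·105
1 = 13·1469 − 56·341
1 = −56·1810 + 69·1469
1 = 69·3279 − 125·1810
1 = −125·18205 + 694·3279
So 1 = (-125)·18205 + (694)·3279.

1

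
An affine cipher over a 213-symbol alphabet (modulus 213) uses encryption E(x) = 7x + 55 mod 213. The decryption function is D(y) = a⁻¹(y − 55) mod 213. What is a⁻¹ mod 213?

Extended Euclidean algorithm:
213 = 30·7 + 3
7 = 2·3 + 1
3 = 3·1 + 0
The gcd is 1. Working backward:
1 = 7 − 2·3
1 = −2·213 + 61·7
So 7·61 ≡ 1 (mod 213).

61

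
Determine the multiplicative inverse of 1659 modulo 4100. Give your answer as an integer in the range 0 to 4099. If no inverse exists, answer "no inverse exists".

Apply the Euclidean algorithm to 4100 and 1659:
4100 = 2×1659 + 782
1659 = 2×782 + 95
782 = 8×95 + 22
95 = 4×22 + 7
22 = 3×7 + 1
7 = 7×1 + 0
gcd = 1, so the inverse exists. Back-substitute:
1 = 22 − 3·7
1 = −3·95 + 13·22
1 = 13·782 − 107·95
1 = −107·1659 + 227·782
1 = 227·4100 − 561·1659
Hence 1659⁻¹ ≡ -561 ≡ 3539 (mod 4100).

3539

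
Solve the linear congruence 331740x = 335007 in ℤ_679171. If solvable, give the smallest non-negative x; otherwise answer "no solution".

413234

First find gcd(331740, 679171):
679171 = 2·331740 + 15691
331740 = 21·15691 + 2229
15691 = 7·2229 + 88
2229 = 25·88 + 29
88 = 3·29 + 1
29 = 29·1 + 0
gcd = 1, so a unique solution mod 679171 exists.
Back-substitute for the Bézout coefficients:
1 = 88 − 3·29
1 = −3·2229 + 76·88
1 = 76·15691 − 535·2229
1 = −535·331740 + 11311·15691
1 = 11311·679171 − 23157·331740
So 331740·(-23157) ≡ 1 (mod 679171), giving 331740⁻¹ ≡ 656014.
x ≡ 331740⁻¹·335007 ≡ 656014·335007 ≡ 413234 (mod 679171).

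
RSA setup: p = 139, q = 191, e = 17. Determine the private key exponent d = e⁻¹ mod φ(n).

21593

φ(n) = (p−1)(q−1) = 138·190 = 26220.
Need d with 17·d ≡ 1 (mod 26220). Apply the extended Euclidean algorithm:
26220 = 1542·17 + 6
17 = 2·6 + 5
6 = 1·5 + 1
5 = 5·1 + 0
Back-substitute:
1 = 6 − 5
1 = −17 + 3·6
1 = 3·26220 − 4627·17
So 17·(-4627) ≡ 1 (mod 26220), hence d ≡ -4627 ≡ 21593 (mod 26220).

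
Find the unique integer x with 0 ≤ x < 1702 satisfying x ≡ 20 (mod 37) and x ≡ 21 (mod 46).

205

Write x = 20 + 37·k. Then 37·k ≡ 21 − 20 ≡ 1 (mod 46).
Need 37⁻¹ mod 46. Extended Euclid on (46, 37):
46 = 1·37 + 9
37 = 4·9 + 1
9 = 9·1 + 0
Back-substitute:
1 = 37 − 4·9
1 = −4·46 + 5·37
37⁻¹ ≡ 5 (mod 46), so k ≡ 5·1 ≡ 5 (mod 46).
x = 20 + 37·5 = 205.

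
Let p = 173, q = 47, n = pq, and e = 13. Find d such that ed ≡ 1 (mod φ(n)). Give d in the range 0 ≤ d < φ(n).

φ(n) = (p−1)(q−1) = 172·46 = 7912.
Need d with 13·d ≡ 1 (mod 7912). Apply the extended Euclidean algorithm:
7912 = 608×13 + 8
13 = 1×8 + 5
8 = 1×5 + 3
5 = 1×3 + 2
3 = 1×2 + 1
2 = 2×1 + 0
Back-substitute:
1 = 3 − 2
1 = −5 + 2·3
1 = 2·8 − 3·5
1 = −3·13 + 5·8
1 = 5·7912 − 3043·13
So 13·(-3043) ≡ 1 (mod 7912), hence d ≡ -3043 ≡ 4869 (mod 7912).

4869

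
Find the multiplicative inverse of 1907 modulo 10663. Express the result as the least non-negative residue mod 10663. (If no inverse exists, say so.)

8952

Extended Euclidean algorithm:
10663 = 5×1907 + 1128
1907 = 1×1128 + 779
1128 = 1×779 + 349
779 = 2×349 + 81
349 = 4×81 + 25
81 = 3×25 + 6
25 = 4×6 + 1
6 = 6×1 + 0
The gcd is 1. Working backward:
1 = 25 − 4·6
1 = −4·81 + 13·25
1 = 13·349 − 56·81
1 = −56·779 + 125·349
1 = 125·1128 − 181·779
1 = −181·1907 + 306·1128
1 = 306·10663 − 1711·1907
Hence 1907⁻¹ ≡ -1711 ≡ 8952 (mod 10663).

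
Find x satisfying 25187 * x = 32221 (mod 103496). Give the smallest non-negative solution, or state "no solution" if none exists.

First find gcd(25187, 103496):
103496 = 4*25187 + 2748
25187 = 9*2748 + 455
2748 = 6*455 + 18
455 = 25*18 + 5
18 = 3*5 + 3
5 = 1*3 + 2
3 = 1*2 + 1
2 = 2*1 + 0
gcd = 1, so a unique solution mod 103496 exists.
Back-substitute for the Bézout coefficients:
1 = 3 − 2
1 = −5 + 2·3
1 = 2·18 − 7·5
1 = −7·455 + 177·18
1 = 177·2748 − 1069·455
1 = −1069·25187 + 9798·2748
1 = 9798·103496 − 40261·25187
So 25187·(-40261) ≡ 1 (mod 103496), giving 25187⁻¹ ≡ 63235.
x ≡ 25187⁻¹·32221 ≡ 63235·32221 ≡ 72679 (mod 103496).

72679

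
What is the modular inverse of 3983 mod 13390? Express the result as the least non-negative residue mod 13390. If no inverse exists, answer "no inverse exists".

Extended Euclidean algorithm:
13390 = 3*3983 + 1441
3983 = 2*1441 + 1101
1441 = 1*1101 + 340
1101 = 3*340 + 81
340 = 4*81 + 16
81 = 5*16 + 1
16 = 16*1 + 0
gcd = 1, so the inverse exists. Back-substitute:
1 = 81 − 5·16
1 = −5·340 + 21·81
1 = 21·1101 − 68·340
1 = −68·1441 + 89·1101
1 = 89·3983 − 246·1441
1 = −246·13390 + 827·3983
So 3983·827 ≡ 1 (mod 13390).

827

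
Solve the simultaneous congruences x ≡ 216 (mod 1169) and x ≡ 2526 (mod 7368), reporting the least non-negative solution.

Write x = 216 + 1169·k. Then 1169·k ≡ 2526 − 216 ≡ 2310 (mod 7368).
Need 1169⁻¹ mod 7368. Extended Euclid on (7368, 1169):
7368 = 6×1169 + 354
1169 = 3×354 + 107
354 = 3×107 + 33
107 = 3×33 + 8
33 = 4×8 + 1
8 = 8×1 + 0
Back-substitute:
1 = 33 − 4·8
1 = −4·107 + 13·33
1 = 13·354 − 43·107
1 = −43·1169 + 142·354
1 = 142·7368 − 895·1169
1169⁻¹ ≡ 6473 (mod 7368), so k ≡ 6473·2310 ≡ 2958 (mod 7368).
x = 216 + 1169·2958 = 3458118.

3458118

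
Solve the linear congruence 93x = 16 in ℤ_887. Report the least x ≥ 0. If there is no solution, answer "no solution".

First find gcd(93, 887):
887 = 9*93 + 50
93 = 1*50 + 43
50 = 1*43 + 7
43 = 6*7 + 1
7 = 7*1 + 0
gcd = 1, so a unique solution mod 887 exists.
Back-substitute for the Bézout coefficients:
1 = 43 − 6·7
1 = −6·50 + 7·43
1 = 7·93 − 13·50
1 = −13·887 + 124·93
So 93·(124) ≡ 1 (mod 887), giving 93⁻¹ ≡ 124.
x ≡ 93⁻¹·16 ≡ 124·16 ≡ 210 (mod 887).

210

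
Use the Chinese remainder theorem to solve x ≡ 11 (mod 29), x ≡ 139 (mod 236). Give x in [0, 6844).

6275

Write x = 11 + 29·k. Then 29·k ≡ 139 − 11 ≡ 128 (mod 236).
Need 29⁻¹ mod 236. Extended Euclid on (236, 29):
236 = 8·29 + 4
29 = 7·4 + 1
4 = 4·1 + 0
Back-substitute:
1 = 29 − 7·4
1 = −7·236 + 57·29
29⁻¹ ≡ 57 (mod 236), so k ≡ 57·128 ≡ 216 (mod 236).
x = 11 + 29·216 = 6275.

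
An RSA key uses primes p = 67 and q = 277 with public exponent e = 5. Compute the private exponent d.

14573

φ(n) = (p−1)(q−1) = 66·276 = 18216.
Need d with 5·d ≡ 1 (mod 18216). Apply the extended Euclidean algorithm:
18216 = 3643·5 + 1
5 = 5·1 + 0
Back-substitute:
1 = 18216 − 3643·5
So 5·(-3643) ≡ 1 (mod 18216), hence d ≡ -3643 ≡ 14573 (mod 18216).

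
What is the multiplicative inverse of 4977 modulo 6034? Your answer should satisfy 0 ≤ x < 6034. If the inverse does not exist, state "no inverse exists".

Compute gcd(4977, 6034):
6034 = 1*4977 + 1057
4977 = 4*1057 + 749
1057 = 1*749 + 308
749 = 2*308 + 133
308 = 2*133 + 42
133 = 3*42 + 7
42 = 6*7 + 0
The gcd is 7, not 1, hence no inverse exists.

no inverse exists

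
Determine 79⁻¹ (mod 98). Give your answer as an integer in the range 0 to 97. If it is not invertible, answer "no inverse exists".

Run Euclid on (98, 79):
98 = 1·79 + 19
79 = 4·19 + 3
19 = 6·3 + 1
3 = 3·1 + 0
gcd = 1, so the inverse exists. Back-substitute:
1 = 19 − 6·3
1 = −6·79 + 25·19
1 = 25·98 − 31·79
So 79·(-31) ≡ 1 (mod 98), and -31 ≡ 67 (mod 98).

67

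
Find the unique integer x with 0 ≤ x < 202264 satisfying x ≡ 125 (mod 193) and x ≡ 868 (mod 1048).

Write x = 125 + 193·k. Then 193·k ≡ 868 − 125 ≡ 743 (mod 1048).
Need 193⁻¹ mod 1048. Extended Euclid on (1048, 193):
1048 = 5*193 + 83
193 = 2*83 + 27
83 = 3*27 + 2
27 = 13*2 + 1
2 = 2*1 + 0
Back-substitute:
1 = 27 − 13·2
1 = −13·83 + 40·27
1 = 40·193 − 93·83
1 = −93·1048 + 505·193
193⁻¹ ≡ 505 (mod 1048), so k ≡ 505·743 ≡ 31 (mod 1048).
x = 125 + 193·31 = 6108.

6108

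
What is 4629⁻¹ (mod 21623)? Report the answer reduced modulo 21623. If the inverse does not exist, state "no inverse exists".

Apply the Euclidean algorithm to 21623 and 4629:
21623 = 4*4629 + 3107
4629 = 1*3107 + 1522
3107 = 2*1522 + 63
1522 = 24*63 + 10
63 = 6*10 + 3
10 = 3*3 + 1
3 = 3*1 + 0
The gcd is 1. Working backward:
1 = 10 − 3·3
1 = −3·63 + 19·10
1 = 19·1522 − 459·63
1 = −459·3107 + 937·1522
1 = 937·4629 − 1396·3107
1 = −1396·21623 + 6521·4629
So 4629·6521 ≡ 1 (mod 21623).

6521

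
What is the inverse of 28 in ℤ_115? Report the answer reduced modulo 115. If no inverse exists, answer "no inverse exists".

Apply the Euclidean algorithm to 115 and 28:
115 = 4*28 + 3
28 = 9*3 + 1
3 = 3*1 + 0
Since gcd(28, 115) = 1, back-substitute to write 1 as a combination:
1 = 28 − 9·3
1 = −9·115 + 37·28
So 28·37 ≡ 1 (mod 115).

37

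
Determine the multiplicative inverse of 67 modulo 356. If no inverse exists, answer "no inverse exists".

271

Extended Euclidean algorithm:
356 = 5·67 + 21
67 = 3·21 + 4
21 = 5·4 + 1
4 = 4·1 + 0
The gcd is 1. Working backward:
1 = 21 − 5·4
1 = −5·67 + 16·21
1 = 16·356 − 85·67
So 67·(-85) ≡ 1 (mod 356), and -85 ≡ 271 (mod 356).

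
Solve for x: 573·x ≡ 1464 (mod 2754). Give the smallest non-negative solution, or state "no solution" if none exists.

190

First find gcd(573, 2754):
2754 = 4·573 + 462
573 = 1·462 + 111
462 = 4·111 + 18
111 = 6·18 + 3
18 = 6·3 + 0
gcd = 3 and 3 | 1464, so solutions exist. Divide through by 3: 191x ≡ 488 (mod 918).
Now find 191⁻¹ mod 918:
918 = 4*191 + 154
191 = 1*154 + 37
154 = 4*37 + 6
37 = 6*6 + 1
6 = 6*1 + 0
Back-substitute:
1 = 37 − 6·6
1 = −6·154 + 25·37
1 = 25·191 − 31·154
1 = −31·918 + 149·191
So 191⁻¹ ≡ 149 (mod 918).
Then x ≡ 149·488 ≡ 190 (mod 918); the smallest non-negative solution is x = 190.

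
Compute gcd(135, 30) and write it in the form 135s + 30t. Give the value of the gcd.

15

Repeated division:
135 = 4*30 + 15
30 = 2*15 + 0
gcd(135, 30) = 15.
Working backward:
15 = 135 − 4·30
So 15 = (1)·135 + (-4)·30.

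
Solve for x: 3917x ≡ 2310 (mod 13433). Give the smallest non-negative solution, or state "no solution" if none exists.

First find gcd(3917, 13433):
13433 = 3×3917 + 1682
3917 = 2×1682 + 553
1682 = 3×553 + 23
553 = 24×23 + 1
23 = 23×1 + 0
gcd = 1, so a unique solution mod 13433 exists.
Back-substitute for the Bézout coefficients:
1 = 553 − 24·23
1 = −24·1682 + 73·553
1 = 73·3917 − 170·1682
1 = −170·13433 + 583·3917
So 3917·(583) ≡ 1 (mod 13433), giving 3917⁻¹ ≡ 583.
x ≡ 3917⁻¹·2310 ≡ 583·2310 ≡ 3430 (mod 13433).

3430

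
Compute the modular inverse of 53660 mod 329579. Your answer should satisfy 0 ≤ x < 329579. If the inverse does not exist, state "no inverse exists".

Run Euclid on (329579, 53660):
329579 = 6×53660 + 7619
53660 = 7×7619 + 327
7619 = 23×327 + 98
327 = 3×98 + 33
98 = 2×33 + 32
33 = 1×32 + 1
32 = 32×1 + 0
Since gcd(53660, 329579) = 1, back-substitute to write 1 as a combination:
1 = 33 − 32
1 = −98 + 3·33
1 = 3·327 − 10·98
1 = −10·7619 + 233·327
1 = 233·53660 − 1641·7619
1 = −1641·329579 + 10079·53660
So 53660·10079 ≡ 1 (mod 329579).

10079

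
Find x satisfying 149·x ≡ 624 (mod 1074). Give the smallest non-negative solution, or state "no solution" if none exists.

552

First find gcd(149, 1074):
1074 = 7*149 + 31
149 = 4*31 + 25
31 = 1*25 + 6
25 = 4*6 + 1
6 = 6*1 + 0
gcd = 1, so a unique solution mod 1074 exists.
Back-substitute for the Bézout coefficients:
1 = 25 − 4·6
1 = −4·31 + 5·25
1 = 5·149 − 24·31
1 = −24·1074 + 173·149
So 149·(173) ≡ 1 (mod 1074), giving 149⁻¹ ≡ 173.
x ≡ 149⁻¹·624 ≡ 173·624 ≡ 552 (mod 1074).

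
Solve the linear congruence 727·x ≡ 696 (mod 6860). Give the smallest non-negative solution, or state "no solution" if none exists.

First find gcd(727, 6860):
6860 = 9×727 + 317
727 = 2×317 + 93
317 = 3×93 + 38
93 = 2×38 + 17
38 = 2×17 + 4
17 = 4×4 + 1
4 = 4×1 + 0
gcd = 1, so a unique solution mod 6860 exists.
Back-substitute for the Bézout coefficients:
1 = 17 − 4·4
1 = −4·38 + 9·17
1 = 9·93 − 22·38
1 = −22·317 + 75·93
1 = 75·727 − 172·317
1 = −172·6860 + 1623·727
So 727·(1623) ≡ 1 (mod 6860), giving 727⁻¹ ≡ 1623.
x ≡ 727⁻¹·696 ≡ 1623·696 ≡ 4568 (mod 6860).

4568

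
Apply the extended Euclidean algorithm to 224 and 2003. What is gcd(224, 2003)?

1

Apply Euclid's algorithm to 2003 and 224:
2003 = 8×224 + 211
224 = 1×211 + 13
211 = 16×13 + 3
13 = 4×3 + 1
3 = 3×1 + 0
gcd(224, 2003) = 1.
Express as a combination:
1 = 13 − 4·3
1 = −4·211 + 65·13
1 = 65·224 − 69·211
1 = −69·2003 + 617·224
So 1 = (-69)·2003 + (617)·224.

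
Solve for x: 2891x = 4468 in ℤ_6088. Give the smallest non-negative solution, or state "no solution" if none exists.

4308

First find gcd(2891, 6088):
6088 = 2×2891 + 306
2891 = 9×306 + 137
306 = 2×137 + 32
137 = 4×32 + 9
32 = 3×9 + 5
9 = 1×5 + 4
5 = 1×4 + 1
4 = 4×1 + 0
gcd = 1, so a unique solution mod 6088 exists.
Back-substitute for the Bézout coefficients:
1 = 5 − 4
1 = −9 + 2·5
1 = 2·32 − 7·9
1 = −7·137 + 30·32
1 = 30·306 − 67·137
1 = −67·2891 + 633·306
1 = 633·6088 − 1333·2891
So 2891·(-1333) ≡ 1 (mod 6088), giving 2891⁻¹ ≡ 4755.
x ≡ 2891⁻¹·4468 ≡ 4755·4468 ≡ 4308 (mod 6088).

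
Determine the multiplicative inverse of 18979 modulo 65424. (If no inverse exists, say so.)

gcd(65424, 18979) by repeated division:
65424 = 3·18979 + 8487
18979 = 2·8487 + 2005
8487 = 4·2005 + 467
2005 = 4·467 + 137
467 = 3·137 + 56
137 = 2·56 + 25
56 = 2·25 + 6
25 = 4·6 + 1
6 = 6·1 + 0
The gcd is 1. Working backward:
1 = 25 − 4·6
1 = −4·56 + 9·25
1 = 9·137 − 22·56
1 = −22·467 + 75·137
1 = 75·2005 − 322·467
1 = −322·8487 + 1363·2005
1 = 1363·18979 − 3048·8487
1 = −3048·65424 + 10507·18979
So 18979·10507 ≡ 1 (mod 65424).

10507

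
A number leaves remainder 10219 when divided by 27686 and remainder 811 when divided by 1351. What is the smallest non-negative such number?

21522241

Write x = 10219 + 27686·k. Then 27686·k ≡ 811 − 10219 ≡ 49 (mod 1351).
Need 27686⁻¹ mod 1351. Extended Euclid on (1351, 666):
1351 = 2·666 + 19
666 = 35·19 + 1
19 = 19·1 + 0
Back-substitute:
1 = 666 − 35·19
1 = −35·1351 + 71·666
27686⁻¹ ≡ 71 (mod 1351), so k ≡ 71·49 ≡ 777 (mod 1351).
x = 10219 + 27686·777 = 21522241.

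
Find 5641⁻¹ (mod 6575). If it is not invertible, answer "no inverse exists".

Extended Euclidean algorithm:
6575 = 1·5641 + 934
5641 = 6·934 + 37
934 = 25·37 + 9
37 = 4·9 + 1
9 = 9·1 + 0
gcd = 1, so the inverse exists. Back-substitute:
1 = 37 − 4·9
1 = −4·934 + 101·37
1 = 101·5641 − 610·934
1 = −610·6575 + 711·5641
So 5641·711 ≡ 1 (mod 6575).

711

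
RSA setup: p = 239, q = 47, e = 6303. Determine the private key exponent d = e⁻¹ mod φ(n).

φ(n) = (p−1)(q−1) = 238·46 = 10948.
Need d with 6303·d ≡ 1 (mod 10948). Apply the extended Euclidean algorithm:
10948 = 1*6303 + 4645
6303 = 1*4645 + 1658
4645 = 2*1658 + 1329
1658 = 1*1329 + 329
1329 = 4*329 + 13
329 = 25*13 + 4
13 = 3*4 + 1
4 = 4*1 + 0
Back-substitute:
1 = 13 − 3·4
1 = −3·329 + 76·13
1 = 76·1329 − 307·329
1 = −307·1658 + 383·1329
1 = 383·4645 − 1073·1658
1 = −1073·6303 + 1456·4645
1 = 1456·10948 − 2529·6303
So 6303·(-2529) ≡ 1 (mod 10948), hence d ≡ -2529 ≡ 8419 (mod 10948).

8419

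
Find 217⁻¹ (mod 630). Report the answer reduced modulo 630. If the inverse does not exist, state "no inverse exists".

Compute gcd(217, 630):
630 = 2·217 + 196
217 = 1·196 + 21
196 = 9·21 + 7
21 = 3·7 + 0
gcd(217, 630) = 7 ≠ 1, so 217 has no multiplicative inverse modulo 630.

no inverse exists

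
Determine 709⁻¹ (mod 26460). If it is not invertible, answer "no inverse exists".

8509

Extended Euclidean algorithm:
26460 = 37·709 + 227
709 = 3·227 + 28
227 = 8·28 + 3
28 = 9·3 + 1
3 = 3·1 + 0
Since gcd(709, 26460) = 1, back-substitute to write 1 as a combination:
1 = 28 − 9·3
1 = −9·227 + 73·28
1 = 73·709 − 228·227
1 = −228·26460 + 8509·709
So 709·8509 ≡ 1 (mod 26460).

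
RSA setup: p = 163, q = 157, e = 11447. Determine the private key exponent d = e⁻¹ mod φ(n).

φ(n) = (p−1)(q−1) = 162·156 = 25272.
Need d with 11447·d ≡ 1 (mod 25272). Apply the extended Euclidean algorithm:
25272 = 2*11447 + 2378
11447 = 4*2378 + 1935
2378 = 1*1935 + 443
1935 = 4*443 + 163
443 = 2*163 + 117
163 = 1*117 + 46
117 = 2*46 + 25
46 = 1*25 + 21
25 = 1*21 + 4
21 = 5*4 + 1
4 = 4*1 + 0
Back-substitute:
1 = 21 − 5·4
1 = −5·25 + 6·21
1 = 6·46 − 11·25
1 = −11·117 + 28·46
1 = 28·163 − 39·117
1 = −39·443 + 106·163
1 = 106·1935 − 463·443
1 = −463·2378 + 569·1935
1 = 569·11447 − 2739·2378
1 = −2739·25272 + 6047·11447
So 11447·6047 ≡ 1 (mod 25272), hence d = 6047.

6047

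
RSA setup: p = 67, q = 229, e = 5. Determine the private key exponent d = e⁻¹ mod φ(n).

φ(n) = (p−1)(q−1) = 66·228 = 15048.
Need d with 5·d ≡ 1 (mod 15048). Apply the extended Euclidean algorithm:
15048 = 3009·5 + 3
5 = 1·3 + 2
3 = 1·2 + 1
2 = 2·1 + 0
Back-substitute:
1 = 3 − 2
1 = −5 + 2·3
1 = 2·15048 − 6019·5
So 5·(-6019) ≡ 1 (mod 15048), hence d ≡ -6019 ≡ 9029 (mod 15048).

9029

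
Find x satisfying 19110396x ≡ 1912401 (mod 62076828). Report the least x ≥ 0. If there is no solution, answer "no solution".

no solution

gcd(19110396, 62076828):
62076828 = 3*19110396 + 4745640
19110396 = 4*4745640 + 127836
4745640 = 37*127836 + 15708
127836 = 8*15708 + 2172
15708 = 7*2172 + 504
2172 = 4*504 + 156
504 = 3*156 + 36
156 = 4*36 + 12
36 = 3*12 + 0
gcd = 12, but 12 ∤ 1912401, so the congruence has no solution.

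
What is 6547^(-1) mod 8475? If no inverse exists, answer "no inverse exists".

Run Euclid on (8475, 6547):
8475 = 1×6547 + 1928
6547 = 3×1928 + 763
1928 = 2×763 + 402
763 = 1×402 + 361
402 = 1×361 + 41
361 = 8×41 + 33
41 = 1×33 + 8
33 = 4×8 + 1
8 = 8×1 + 0
gcd = 1, so the inverse exists. Back-substitute:
1 = 33 − 4·8
1 = −4·41 + 5·33
1 = 5·361 − 44·41
1 = −44·402 + 49·361
1 = 49·763 − 93·402
1 = −93·1928 + 235·763
1 = 235·6547 − 798·1928
1 = −798·8475 + 1033·6547
So 6547·1033 ≡ 1 (mod 8475).

1033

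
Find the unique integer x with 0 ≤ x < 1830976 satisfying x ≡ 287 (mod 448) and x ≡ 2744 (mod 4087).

Write x = 287 + 448·k. Then 448·k ≡ 2744 − 287 ≡ 2457 (mod 4087).
Need 448⁻¹ mod 4087. Extended Euclid on (4087, 448):
4087 = 9*448 + 55
448 = 8*55 + 8
55 = 6*8 + 7
8 = 1*7 + 1
7 = 7*1 + 0
Back-substitute:
1 = 8 − 7
1 = −55 + 7·8
1 = 7·448 − 57·55
1 = −57·4087 + 520·448
448⁻¹ ≡ 520 (mod 4087), so k ≡ 520·2457 ≡ 2496 (mod 4087).
x = 287 + 448·2496 = 1118495.

1118495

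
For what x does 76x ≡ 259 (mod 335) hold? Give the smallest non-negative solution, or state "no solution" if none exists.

First find gcd(76, 335):
335 = 4*76 + 31
76 = 2*31 + 14
31 = 2*14 + 3
14 = 4*3 + 2
3 = 1*2 + 1
2 = 2*1 + 0
gcd = 1, so a unique solution mod 335 exists.
Back-substitute for the Bézout coefficients:
1 = 3 − 2
1 = −14 + 5·3
1 = 5·31 − 11·14
1 = −11·76 + 27·31
1 = 27·335 − 119·76
So 76·(-119) ≡ 1 (mod 335), giving 76⁻¹ ≡ 216.
x ≡ 76⁻¹·259 ≡ 216·259 ≡ 334 (mod 335).

334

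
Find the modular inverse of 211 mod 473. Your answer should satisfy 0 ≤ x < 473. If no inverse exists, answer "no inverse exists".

204

Extended Euclidean algorithm:
473 = 2·211 + 51
211 = 4·51 + 7
51 = 7·7 + 2
7 = 3·2 + 1
2 = 2·1 + 0
Since gcd(211, 473) = 1, back-substitute to write 1 as a combination:
1 = 7 − 3·2
1 = −3·51 + 22·7
1 = 22·211 − 91·51
1 = −91·473 + 204·211
So 211·204 ≡ 1 (mod 473).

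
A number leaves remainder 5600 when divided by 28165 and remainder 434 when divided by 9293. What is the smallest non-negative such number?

122129040

Write x = 5600 + 28165·k. Then 28165·k ≡ 434 − 5600 ≡ 4127 (mod 9293).
Need 28165⁻¹ mod 9293. Extended Euclid on (9293, 286):
9293 = 32×286 + 141
286 = 2×141 + 4
141 = 35×4 + 1
4 = 4×1 + 0
Back-substitute:
1 = 141 − 35·4
1 = −35·286 + 71·141
1 = 71·9293 − 2307·286
28165⁻¹ ≡ 6986 (mod 9293), so k ≡ 6986·4127 ≡ 4336 (mod 9293).
x = 5600 + 28165·4336 = 122129040.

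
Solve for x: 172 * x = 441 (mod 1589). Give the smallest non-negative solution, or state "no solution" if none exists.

First find gcd(172, 1589):
1589 = 9*172 + 41
172 = 4*41 + 8
41 = 5*8 + 1
8 = 8*1 + 0
gcd = 1, so a unique solution mod 1589 exists.
Back-substitute for the Bézout coefficients:
1 = 41 − 5·8
1 = −5·172 + 21·41
1 = 21·1589 − 194·172
So 172·(-194) ≡ 1 (mod 1589), giving 172⁻¹ ≡ 1395.
x ≡ 172⁻¹·441 ≡ 1395·441 ≡ 252 (mod 1589).

252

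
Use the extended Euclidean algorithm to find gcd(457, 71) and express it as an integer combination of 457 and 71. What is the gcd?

1

Euclidean algorithm:
457 = 6*71 + 31
71 = 2*31 + 9
31 = 3*9 + 4
9 = 2*4 + 1
4 = 4*1 + 0
gcd(457, 71) = 1.
Express as a combination:
1 = 9 − 2·4
1 = −2·31 + 7·9
1 = 7·71 − 16·31
1 = −16·457 + 103·71
So 1 = (-16)·457 + (103)·71.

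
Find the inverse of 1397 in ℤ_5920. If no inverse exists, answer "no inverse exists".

Run Euclid on (5920, 1397):
5920 = 4*1397 + 332
1397 = 4*332 + 69
332 = 4*69 + 56
69 = 1*56 + 13
56 = 4*13 + 4
13 = 3*4 + 1
4 = 4*1 + 0
Since gcd(1397, 5920) = 1, back-substitute to write 1 as a combination:
1 = 13 − 3·4
1 = −3·56 + 13·13
1 = 13·69 − 16·56
1 = −16·332 + 77·69
1 = 77·1397 − 324·332
1 = −324·5920 + 1373·1397
So 1397·1373 ≡ 1 (mod 5920).

1373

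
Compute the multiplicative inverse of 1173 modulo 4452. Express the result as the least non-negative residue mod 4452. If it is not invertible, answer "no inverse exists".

Euclidean algorithm on 4452, 1173:
4452 = 3*1173 + 933
1173 = 1*933 + 240
933 = 3*240 + 213
240 = 1*213 + 27
213 = 7*27 + 24
27 = 1*24 + 3
24 = 8*3 + 0
gcd(1173, 4452) = 3 ≠ 1, so 1173 has no multiplicative inverse modulo 4452.

no inverse exists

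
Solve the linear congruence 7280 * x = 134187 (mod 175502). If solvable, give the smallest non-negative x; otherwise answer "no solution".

no solution

gcd(7280, 175502):
175502 = 24·7280 + 782
7280 = 9·782 + 242
782 = 3·242 + 56
242 = 4·56 + 18
56 = 3·18 + 2
18 = 9·2 + 0
gcd = 2, but 2 ∤ 134187, so the congruence has no solution.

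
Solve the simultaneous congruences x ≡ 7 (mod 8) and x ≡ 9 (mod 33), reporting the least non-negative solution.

207

Write x = 7 + 8·k. Then 8·k ≡ 9 − 7 ≡ 2 (mod 33).
Need 8⁻¹ mod 33. Extended Euclid on (33, 8):
33 = 4·8 + 1
8 = 8·1 + 0
Back-substitute:
1 = 33 − 4·8
8⁻¹ ≡ 29 (mod 33), so k ≡ 29·2 ≡ 25 (mod 33).
x = 7 + 8·25 = 207.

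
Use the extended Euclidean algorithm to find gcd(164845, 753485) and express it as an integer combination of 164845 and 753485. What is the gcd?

Apply Euclid's algorithm to 753485 and 164845:
753485 = 4*164845 + 94105
164845 = 1*94105 + 70740
94105 = 1*70740 + 23365
70740 = 3*23365 + 645
23365 = 36*645 + 145
645 = 4*145 + 65
145 = 2*65 + 15
65 = 4*15 + 5
15 = 3*5 + 0
gcd(164845, 753485) = 5.
Back-substituting:
5 = 65 − 4·15
5 = −4·145 + 9·65
5 = 9·645 − 40·145
5 = −40·23365 + 1449·645
5 = 1449·70740 − 4387·23365
5 = −4387·94105 + 5836·70740
5 = 5836·164845 − 10223·94105
5 = −10223·753485 + 46728·164845
So 5 = (-10223)·753485 + (46728)·164845.

5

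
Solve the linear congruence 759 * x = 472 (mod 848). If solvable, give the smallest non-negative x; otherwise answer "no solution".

First find gcd(759, 848):
848 = 1·759 + 89
759 = 8·89 + 47
89 = 1·47 + 42
47 = 1·42 + 5
42 = 8·5 + 2
5 = 2·2 + 1
2 = 2·1 + 0
gcd = 1, so a unique solution mod 848 exists.
Back-substitute for the Bézout coefficients:
1 = 5 − 2·2
1 = −2·42 + 17·5
1 = 17·47 − 19·42
1 = −19·89 + 36·47
1 = 36·759 − 307·89
1 = −307·848 + 343·759
So 759·(343) ≡ 1 (mod 848), giving 759⁻¹ ≡ 343.
x ≡ 759⁻¹·472 ≡ 343·472 ≡ 776 (mod 848).

776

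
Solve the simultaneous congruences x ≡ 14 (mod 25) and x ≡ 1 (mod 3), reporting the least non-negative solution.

Write x = 14 + 25·k. Then 25·k ≡ 1 − 14 ≡ 2 (mod 3).
Need 25⁻¹ mod 3. Extended Euclid on (3, 1):
3 = 3×1 + 0
25⁻¹ ≡ 1 (mod 3), so k ≡ 1·2 ≡ 2 (mod 3).
x = 14 + 25·2 = 64.

64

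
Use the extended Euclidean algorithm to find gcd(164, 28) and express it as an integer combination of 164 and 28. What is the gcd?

Euclidean algorithm:
164 = 5·28 + 24
28 = 1·24 + 4
24 = 6·4 + 0
gcd(164, 28) = 4.
Express as a combination:
4 = 28 − 24
4 = −164 + 6·28
So 4 = (-1)·164 + (6)·28.

4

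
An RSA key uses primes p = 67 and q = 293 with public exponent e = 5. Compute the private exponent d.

7709

φ(n) = (p−1)(q−1) = 66·292 = 19272.
Need d with 5·d ≡ 1 (mod 19272). Apply the extended Euclidean algorithm:
19272 = 3854·5 + 2
5 = 2·2 + 1
2 = 2·1 + 0
Back-substitute:
1 = 5 − 2·2
1 = −2·19272 + 7709·5
So 5·7709 ≡ 1 (mod 19272), hence d = 7709.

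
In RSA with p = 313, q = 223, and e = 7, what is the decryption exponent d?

φ(n) = (p−1)(q−1) = 312·222 = 69264.
Need d with 7·d ≡ 1 (mod 69264). Apply the extended Euclidean algorithm:
69264 = 9894*7 + 6
7 = 1*6 + 1
6 = 6*1 + 0
Back-substitute:
1 = 7 − 6
1 = −69264 + 9895·7
So 7·9895 ≡ 1 (mod 69264), hence d = 9895.

9895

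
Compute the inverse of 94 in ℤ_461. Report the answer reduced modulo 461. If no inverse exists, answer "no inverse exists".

gcd(461, 94) by repeated division:
461 = 4*94 + 85
94 = 1*85 + 9
85 = 9*9 + 4
9 = 2*4 + 1
4 = 4*1 + 0
gcd = 1, so the inverse exists. Back-substitute:
1 = 9 − 2·4
1 = −2·85 + 19·9
1 = 19·94 − 21·85
1 = −21·461 + 103·94
So 94·103 ≡ 1 (mod 461).

103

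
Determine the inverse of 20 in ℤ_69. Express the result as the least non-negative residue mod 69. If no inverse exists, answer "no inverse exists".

Apply the Euclidean algorithm to 69 and 20:
69 = 3×20 + 9
20 = 2×9 + 2
9 = 4×2 + 1
2 = 2×1 + 0
The gcd is 1. Working backward:
1 = 9 − 4·2
1 = −4·20 + 9·9
1 = 9·69 − 31·20
Hence 20⁻¹ ≡ -31 ≡ 38 (mod 69).

38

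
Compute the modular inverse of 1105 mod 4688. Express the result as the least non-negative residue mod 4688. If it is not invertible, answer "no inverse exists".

Apply the Euclidean algorithm to 4688 and 1105:
4688 = 4×1105 + 268
1105 = 4×268 + 33
268 = 8×33 + 4
33 = 8×4 + 1
4 = 4×1 + 0
The gcd is 1. Working backward:
1 = 33 − 8·4
1 = −8·268 + 65·33
1 = 65·1105 − 268·268
1 = −268·4688 + 1137·1105
So 1105·1137 ≡ 1 (mod 4688).

1137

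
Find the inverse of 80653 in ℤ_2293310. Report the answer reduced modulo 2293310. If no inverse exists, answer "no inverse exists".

1734747

gcd(2293310, 80653) by repeated division:
2293310 = 28×80653 + 35026
80653 = 2×35026 + 10601
35026 = 3×10601 + 3223
10601 = 3×3223 + 932
3223 = 3×932 + 427
932 = 2×427 + 78
427 = 5×78 + 37
78 = 2×37 + 4
37 = 9×4 + 1
4 = 4×1 + 0
The gcd is 1. Working backward:
1 = 37 − 9·4
1 = −9·78 + 19·37
1 = 19·427 − 104·78
1 = −104·932 + 227·427
1 = 227·3223 − 785·932
1 = −785·10601 + 2582·3223
1 = 2582·35026 − 8531·10601
1 = −8531·80653 + 19644·35026
1 = 19644·2293310 − 558563·80653
Thus 80653·(-558563) ≡ 1 (mod 2293310); reducing, -558563 mod 2293310 = 1734747.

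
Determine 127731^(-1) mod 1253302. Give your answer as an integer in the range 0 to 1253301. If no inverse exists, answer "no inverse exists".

gcd(1253302, 127731) by repeated division:
1253302 = 9·127731 + 103723
127731 = 1·103723 + 24008
103723 = 4·24008 + 7691
24008 = 3·7691 + 935
7691 = 8·935 + 211
935 = 4·211 + 91
211 = 2·91 + 29
91 = 3·29 + 4
29 = 7·4 + 1
4 = 4·1 + 0
The gcd is 1. Working backward:
1 = 29 − 7·4
1 = −7·91 + 22·29
1 = 22·211 − 51·91
1 = −51·935 + 226·211
1 = 226·7691 − 1859·935
1 = −1859·24008 + 5803·7691
1 = 5803·103723 − 25071·24008
1 = −25071·127731 + 30874·103723
1 = 30874·1253302 − 302937·127731
So 127731·(-302937) ≡ 1 (mod 1253302), and -302937 ≡ 950365 (mod 1253302).

950365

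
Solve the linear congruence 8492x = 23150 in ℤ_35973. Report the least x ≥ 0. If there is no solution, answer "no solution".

20497

First find gcd(8492, 35973):
35973 = 4×8492 + 2005
8492 = 4×2005 + 472
2005 = 4×472 + 117
472 = 4×117 + 4
117 = 29×4 + 1
4 = 4×1 + 0
gcd = 1, so a unique solution mod 35973 exists.
Back-substitute for the Bézout coefficients:
1 = 117 − 29·4
1 = −29·472 + 117·117
1 = 117·2005 − 497·472
1 = −497·8492 + 2105·2005
1 = 2105·35973 − 8917·8492
So 8492·(-8917) ≡ 1 (mod 35973), giving 8492⁻¹ ≡ 27056.
x ≡ 8492⁻¹·23150 ≡ 27056·23150 ≡ 20497 (mod 35973).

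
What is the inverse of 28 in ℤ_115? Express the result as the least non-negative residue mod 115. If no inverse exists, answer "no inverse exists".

Run Euclid on (115, 28):
115 = 4*28 + 3
28 = 9*3 + 1
3 = 3*1 + 0
gcd = 1, so the inverse exists. Back-substitute:
1 = 28 − 9·3
1 = −9·115 + 37·28
So 28·37 ≡ 1 (mod 115).

37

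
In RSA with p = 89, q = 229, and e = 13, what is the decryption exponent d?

7717

φ(n) = (p−1)(q−1) = 88·228 = 20064.
Need d with 13·d ≡ 1 (mod 20064). Apply the extended Euclidean algorithm:
20064 = 1543·13 + 5
13 = 2·5 + 3
5 = 1·3 + 2
3 = 1·2 + 1
2 = 2·1 + 0
Back-substitute:
1 = 3 − 2
1 = −5 + 2·3
1 = 2·13 − 5·5
1 = −5·20064 + 7717·13
So 13·7717 ≡ 1 (mod 20064), hence d = 7717.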